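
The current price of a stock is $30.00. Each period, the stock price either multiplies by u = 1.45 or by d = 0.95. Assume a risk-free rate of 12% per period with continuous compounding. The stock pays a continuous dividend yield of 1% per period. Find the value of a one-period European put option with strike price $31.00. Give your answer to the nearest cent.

Per-period risk-free factor R = e^0.12 = 1.1275; dividend-adjusted growth = e^(0.12−0.01) = 1.1163.
Risk-neutral probability p = (1.1163 − 0.95)/(1.45 − 0.95) = 0.1663/0.5000 = 0.3326
Terminal stock prices: S_u = 43.5, S_d = 28.5
Terminal payoffs (K − S): max(-12.5, 0) = 0, max(2.5, 0) = 2.5
Node 0 (S = 30): V_0 = e^(−0.12)·[0.3326·0.0000 + 0.6674·2.5000] = 1.4799

$1.48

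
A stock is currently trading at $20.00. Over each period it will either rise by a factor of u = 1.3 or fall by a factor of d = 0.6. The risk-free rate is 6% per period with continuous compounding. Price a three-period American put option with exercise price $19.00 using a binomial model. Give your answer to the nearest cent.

Risk-neutral probability p = (e^0.06 − 0.6)/(1.3 − 0.6) = 0.4618/0.7000 = 0.6598
Terminal stock prices: S_uuu = 43.94, S_uud = 20.28, S_udd = 9.36, S_ddd = 4.32
Terminal payoffs (K − S): max(-24.94, 0) = 0, max(-1.28, 0) = 0, max(9.64, 0) = 9.64, max(14.68, 0) = 14.68
Node uu (S = 33.8): continuation = e^(−0.06)·[0.6598·0.0000 + 0.3402·0.0000] = 0.0000; exercise value = 0.0000 ≤ continuation, so V_uu = 0.0000
Node ud (S = 15.6): continuation = e^(−0.06)·[0.6598·0.0000 + 0.3402·9.6400] = 3.0888; exercise value = 3.4000 > continuation, so V_ud = 3.4000 (exercise)
Node dd (S = 7.2): continuation = e^(−0.06)·[0.6598·9.6400 + 0.3402·14.6800] = 10.6935; exercise value = 11.8000 > continuation, so V_dd = 11.8000 (exercise)
Node u (S = 26): continuation = e^(−0.06)·[0.6598·0.0000 + 0.3402·3.4000] = 1.0894; exercise value = 0.0000 ≤ continuation, so V_u = 1.0894
Node d (S = 12): continuation = e^(−0.06)·[0.6598·3.4000 + 0.3402·11.8000] = 5.8935; exercise value = 7.0000 > continuation, so V_d = 7.0000 (exercise)
Node 0 (S = 20): continuation = e^(−0.06)·[0.6598·1.0894 + 0.3402·7.0000] = 2.9198; exercise value = 0.0000 ≤ continuation, so V_0 = 2.9198

$2.92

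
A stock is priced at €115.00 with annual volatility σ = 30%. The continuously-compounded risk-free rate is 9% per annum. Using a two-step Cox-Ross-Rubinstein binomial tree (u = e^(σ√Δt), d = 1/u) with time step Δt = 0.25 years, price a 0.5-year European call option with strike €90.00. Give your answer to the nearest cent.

CRR parameters: u = e^(σ√Δt) = e^(0.3·√0.25) = 1.1618, d = 1/u = 0.8607
Per-period rate: rΔt = 0.09·0.25 = 0.0225, so R = e^0.0225 = 1.0228
Risk-neutral probability p = (e^0.0225 − 0.8607)/(1.1618 − 0.8607) = 0.1620/0.3011 = 0.5381
Terminal stock prices: S_uu = 155.2, S_ud = 115, S_dd = 85.19
Terminal payoffs (S − K): max(65.23, 0) = 65.23, max(25, 0) = 25, max(-4.806, 0) = 0
Node u (S = 133.6): V_u = e^(−0.0225)·[0.5381·65.2338 + 0.4619·25.0000] = 45.6133
Node d (S = 98.98): V_d = e^(−0.0225)·[0.5381·25.0000 + 0.4619·0.0000] = 13.1541
Node 0 (S = 115): V_0 = e^(−0.0225)·[0.5381·45.6133 + 0.4619·13.1541] = 29.9403

€29.94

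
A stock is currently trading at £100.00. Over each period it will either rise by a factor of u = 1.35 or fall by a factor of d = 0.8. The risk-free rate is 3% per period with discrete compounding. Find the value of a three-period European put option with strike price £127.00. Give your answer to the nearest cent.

Risk-neutral probability p = (1 + 0.03 − 0.8)/(1.35 − 0.8) = 0.2300/0.5500 = 0.4182
Terminal stock prices: S_uuu = 246, S_uud = 145.8, S_udd = 86.4, S_ddd = 51.2
Terminal payoffs (K − S): max(-119, 0) = 0, max(-18.8, 0) = 0, max(40.6, 0) = 40.6, max(75.8, 0) = 75.8
Node uu (S = 182.3): V_uu = 1/1.03·[0.4182·0.0000 + 0.5818·0.0000] = 0.0000
Node ud (S = 108): V_ud = 1/1.03·[0.4182·0.0000 + 0.5818·40.6000] = 22.9338
Node dd (S = 64): V_dd = 1/1.03·[0.4182·40.6000 + 0.5818·75.8000] = 59.3010
Node u (S = 135): V_u = 1/1.03·[0.4182·0.0000 + 0.5818·22.9338] = 12.9547
Node d (S = 80): V_d = 1/1.03·[0.4182·22.9338 + 0.5818·59.3010] = 42.8086
Node 0 (S = 100): V_0 = 1/1.03·[0.4182·12.9547 + 0.5818·42.8086] = 29.4410

£29.44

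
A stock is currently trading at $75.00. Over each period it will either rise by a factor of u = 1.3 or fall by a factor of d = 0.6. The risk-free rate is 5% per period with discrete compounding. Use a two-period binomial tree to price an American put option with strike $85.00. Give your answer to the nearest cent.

$19.12

Risk-neutral probability p = (1 + 0.05 − 0.6)/(1.3 − 0.6) = 0.4500/0.7000 = 0.6429
Terminal stock prices: S_uu = 126.8, S_ud = 58.5, S_dd = 27
Terminal payoffs (K − S): max(-41.75, 0) = 0, max(26.5, 0) = 26.5, max(58, 0) = 58
Node u (S = 97.5): continuation = 1/1.05·[0.6429·0.0000 + 0.3571·26.5000] = 9.0136; exercise value = 0.0000 ≤ continuation, so V_u = 9.0136
Node d (S = 45): continuation = 1/1.05·[0.6429·26.5000 + 0.3571·58.0000] = 35.9524; exercise value = 40.0000 > continuation, so V_d = 40.0000 (exercise)
Node 0 (S = 75): continuation = 1/1.05·[0.6429·9.0136 + 0.3571·40.0000] = 19.1240; exercise value = 10.0000 ≤ continuation, so V_0 = 19.1240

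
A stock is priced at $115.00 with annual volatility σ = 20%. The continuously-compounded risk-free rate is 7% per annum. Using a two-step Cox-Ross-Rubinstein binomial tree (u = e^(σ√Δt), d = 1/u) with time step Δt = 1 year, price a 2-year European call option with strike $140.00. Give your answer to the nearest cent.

CRR parameters: u = e^(σ√Δt) = e^(0.2·√1) = 1.2214, d = 1/u = 0.8187
Per-period rate: rΔt = 0.07·1 = 0.07, so R = e^0.07 = 1.0725
Risk-neutral probability p = (e^0.07 − 0.8187)/(1.2214 − 0.8187) = 0.2538/0.4027 = 0.6302
Terminal stock prices: S_uu = 171.6, S_ud = 115, S_dd = 77.09
Terminal payoffs (S − K): max(31.56, 0) = 31.56, max(-25, 0) = 0, max(-62.91, 0) = 0
Node u (S = 140.5): V_u = e^(−0.07)·[0.6302·31.5598 + 0.3698·0.0000] = 18.5454
Node d (S = 94.15): V_d = e^(−0.07)·[0.6302·0.0000 + 0.3698·0.0000] = 0.0000
Node 0 (S = 115): V_0 = e^(−0.07)·[0.6302·18.5454 + 0.3698·0.0000] = 10.8977

$10.90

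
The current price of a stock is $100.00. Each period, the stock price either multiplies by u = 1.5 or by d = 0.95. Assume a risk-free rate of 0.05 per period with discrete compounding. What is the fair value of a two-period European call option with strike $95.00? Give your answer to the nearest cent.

Risk-neutral probability p = (1 + 0.05 − 0.95)/(1.5 − 0.95) = 0.1000/0.5500 = 0.1818
Terminal stock prices: S_uu = 225, S_ud = 142.5, S_dd = 90.25
Terminal payoffs (S − K): max(130, 0) = 130, max(47.5, 0) = 47.5, max(-4.75, 0) = 0
Node u (S = 150): V_u = 1/1.05·[0.1818·130.0000 + 0.8182·47.5000] = 59.5238
Node d (S = 95): V_d = 1/1.05·[0.1818·47.5000 + 0.8182·0.0000] = 8.2251
Node 0 (S = 100): V_0 = 1/1.05·[0.1818·59.5238 + 0.8182·8.2251] = 16.7163

$16.72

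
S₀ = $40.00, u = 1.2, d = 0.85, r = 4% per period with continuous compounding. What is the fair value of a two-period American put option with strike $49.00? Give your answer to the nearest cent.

Risk-neutral probability p = (e^0.04 − 0.85)/(1.2 − 0.85) = 0.1908/0.3500 = 0.5452
Terminal stock prices: S_uu = 57.6, S_ud = 40.8, S_dd = 28.9
Terminal payoffs (K − S): max(-8.6, 0) = 0, max(8.2, 0) = 8.2, max(20.1, 0) = 20.1
Node u (S = 48): continuation = e^(−0.04)·[0.5452·0.0000 + 0.4548·8.2000] = 3.5833; exercise value = 1.0000 ≤ continuation, so V_u = 3.5833
Node d (S = 34): continuation = e^(−0.04)·[0.5452·8.2000 + 0.4548·20.1000] = 13.0787; exercise value = 15.0000 > continuation, so V_d = 15.0000 (exercise)
Node 0 (S = 40): continuation = e^(−0.04)·[0.5452·3.5833 + 0.4548·15.0000] = 8.4318; exercise value = 9.0000 > continuation, so V_0 = 9.0000 (exercise)

$9.00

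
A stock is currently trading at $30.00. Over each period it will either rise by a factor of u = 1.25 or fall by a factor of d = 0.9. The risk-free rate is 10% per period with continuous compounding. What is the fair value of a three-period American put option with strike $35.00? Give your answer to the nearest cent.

Risk-neutral probability p = (e^0.1 − 0.9)/(1.25 − 0.9) = 0.2052/0.3500 = 0.5862
Terminal stock prices: S_uuu = 58.59, S_uud = 42.19, S_udd = 30.38, S_ddd = 21.87
Terminal payoffs (K − S): max(-23.59, 0) = 0, max(-7.188, 0) = 0, max(4.625, 0) = 4.625, max(13.13, 0) = 13.13
Node uu (S = 46.88): continuation = e^(−0.1)·[0.5862·0.0000 + 0.4138·0.0000] = 0.0000; exercise value = 0.0000 ≤ continuation, so V_uu = 0.0000
Node ud (S = 33.75): continuation = e^(−0.1)·[0.5862·0.0000 + 0.4138·4.6250] = 1.7317; exercise value = 1.2500 ≤ continuation, so V_ud = 1.7317
Node dd (S = 24.3): continuation = e^(−0.1)·[0.5862·4.6250 + 0.4138·13.1300] = 7.3693; exercise value = 10.7000 > continuation, so V_dd = 10.7000 (exercise)
Node u (S = 37.5): continuation = e^(−0.1)·[0.5862·0.0000 + 0.4138·1.7317] = 0.6484; exercise value = 0.0000 ≤ continuation, so V_u = 0.6484
Node d (S = 27): continuation = e^(−0.1)·[0.5862·1.7317 + 0.4138·10.7000] = 4.9248; exercise value = 8.0000 > continuation, so V_d = 8.0000 (exercise)
Node 0 (S = 30): continuation = e^(−0.1)·[0.5862·0.6484 + 0.4138·8.0000] = 3.3393; exercise value = 5.0000 > continuation, so V_0 = 5.0000 (exercise)

$5.00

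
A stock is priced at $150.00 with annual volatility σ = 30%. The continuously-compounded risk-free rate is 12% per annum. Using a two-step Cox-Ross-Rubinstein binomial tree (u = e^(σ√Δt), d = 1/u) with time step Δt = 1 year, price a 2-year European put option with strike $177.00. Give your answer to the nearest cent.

$19.77

CRR parameters: u = e^(σ√Δt) = e^(0.3·√1) = 1.3499, d = 1/u = 0.7408
Per-period rate: rΔt = 0.12·1 = 0.12, so R = e^0.12 = 1.1275
Risk-neutral probability p = (e^0.12 − 0.7408)/(1.3499 − 0.7408) = 0.3867/0.6090 = 0.6349
Terminal stock prices: S_uu = 273.3, S_ud = 150, S_dd = 82.32
Terminal payoffs (K − S): max(-96.32, 0) = 0, max(27, 0) = 27, max(94.68, 0) = 94.68
Node u (S = 202.5): V_u = e^(−0.12)·[0.6349·0.0000 + 0.3651·27.0000] = 8.7430
Node d (S = 111.1): V_d = e^(−0.12)·[0.6349·27.0000 + 0.3651·94.6783] = 45.8622
Node 0 (S = 150): V_0 = e^(−0.12)·[0.6349·8.7430 + 0.3651·45.8622] = 19.7742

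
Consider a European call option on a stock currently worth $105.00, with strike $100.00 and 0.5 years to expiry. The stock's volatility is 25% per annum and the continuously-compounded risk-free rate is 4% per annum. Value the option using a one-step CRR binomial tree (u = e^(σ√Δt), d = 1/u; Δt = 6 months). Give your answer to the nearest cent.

CRR parameters: u = e^(σ√Δt) = e^(0.25·√0.5) = 1.1934, d = 1/u = 0.8380
Per-period rate: rΔt = 0.04·0.5 = 0.02, so R = e^0.02 = 1.0202
Risk-neutral probability p = (e^0.02 − 0.8380)/(1.1934 − 0.8380) = 0.1822/0.3554 = 0.5128
Terminal stock prices: S_u = 125.3, S_d = 87.99
Terminal payoffs (S − K): max(25.3, 0) = 25.3, max(-12.01, 0) = 0
Node 0 (S = 105): V_0 = e^(−0.02)·[0.5128·25.3033 + 0.4872·0.0000] = 12.7176

$12.72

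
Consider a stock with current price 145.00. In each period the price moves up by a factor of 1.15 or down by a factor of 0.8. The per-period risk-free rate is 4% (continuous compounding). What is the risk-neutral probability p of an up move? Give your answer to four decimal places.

p = 0.6880

Risk-neutral probability p = (e^0.04 − 0.8)/(1.15 − 0.8) = 0.2408/0.3500 = 0.6880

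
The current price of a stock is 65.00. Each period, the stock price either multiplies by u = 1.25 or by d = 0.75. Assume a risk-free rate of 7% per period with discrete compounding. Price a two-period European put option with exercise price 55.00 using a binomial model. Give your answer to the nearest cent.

Risk-neutral probability p = (1 + 0.07 − 0.75)/(1.25 − 0.75) = 0.3200/0.5000 = 0.6400
Terminal stock prices: S_uu = 101.6, S_ud = 60.94, S_dd = 36.56
Terminal payoffs (K − S): max(-46.56, 0) = 0, max(-5.938, 0) = 0, max(18.44, 0) = 18.44
Node u (S = 81.25): V_u = 1/1.07·[0.6400·0.0000 + 0.3600·0.0000] = 0.0000
Node d (S = 48.75): V_d = 1/1.07·[0.6400·0.0000 + 0.3600·18.4375] = 6.2033
Node 0 (S = 65): V_0 = 1/1.07·[0.6400·0.0000 + 0.3600·6.2033] = 2.0871

2.09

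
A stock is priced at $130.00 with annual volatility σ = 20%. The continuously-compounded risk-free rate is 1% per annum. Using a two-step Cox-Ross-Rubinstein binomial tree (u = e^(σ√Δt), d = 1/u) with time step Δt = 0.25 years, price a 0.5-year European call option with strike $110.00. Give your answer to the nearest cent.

$21.48

CRR parameters: u = e^(σ√Δt) = e^(0.2·√0.25) = 1.1052, d = 1/u = 0.9048
Per-period rate: rΔt = 0.01·0.25 = 0.0025, so R = e^0.0025 = 1.0025
Risk-neutral probability p = (e^0.0025 − 0.9048)/(1.1052 − 0.9048) = 0.0977/0.2003 = 0.4875
Terminal stock prices: S_uu = 158.8, S_ud = 130, S_dd = 106.4
Terminal payoffs (S − K): max(48.78, 0) = 48.78, max(20, 0) = 20, max(-3.565, 0) = 0
Node u (S = 143.7): V_u = e^(−0.0025)·[0.4875·48.7824 + 0.5125·20.0000] = 33.9469
Node d (S = 117.6): V_d = e^(−0.0025)·[0.4875·20.0000 + 0.5125·0.0000] = 9.7260
Node 0 (S = 130): V_0 = e^(−0.0025)·[0.4875·33.9469 + 0.5125·9.7260] = 21.4803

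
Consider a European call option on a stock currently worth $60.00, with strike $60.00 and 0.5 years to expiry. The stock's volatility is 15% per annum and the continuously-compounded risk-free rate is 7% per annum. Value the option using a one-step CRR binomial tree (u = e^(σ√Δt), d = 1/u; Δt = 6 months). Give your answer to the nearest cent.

CRR parameters: u = e^(σ√Δt) = e^(0.15·√0.5) = 1.1119, d = 1/u = 0.8994
Per-period rate: rΔt = 0.07·0.5 = 0.035, so R = e^0.035 = 1.0356
Risk-neutral probability p = (e^0.035 − 0.8994)/(1.1119 − 0.8994) = 0.1363/0.2125 = 0.6411
Terminal stock prices: S_u = 66.71, S_d = 53.96
Terminal payoffs (S − K): max(6.714, 0) = 6.714, max(-6.038, 0) = 0
Node 0 (S = 60): V_0 = e^(−0.035)·[0.6411·6.7137 + 0.3589·0.0000] = 4.1562

$4.16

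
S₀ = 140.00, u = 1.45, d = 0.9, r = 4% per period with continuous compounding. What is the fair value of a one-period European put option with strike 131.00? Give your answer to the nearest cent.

3.57

Risk-neutral probability p = (e^0.04 − 0.9)/(1.45 − 0.9) = 0.1408/0.5500 = 0.2560
Terminal stock prices: S_u = 203, S_d = 126
Terminal payoffs (K − S): max(-72, 0) = 0, max(5, 0) = 5
Node 0 (S = 140): V_0 = e^(−0.04)·[0.2560·0.0000 + 0.7440·5.0000] = 3.5740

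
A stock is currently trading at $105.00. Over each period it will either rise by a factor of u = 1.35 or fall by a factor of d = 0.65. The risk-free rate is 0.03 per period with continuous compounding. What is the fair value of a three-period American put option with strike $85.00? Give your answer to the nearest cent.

$13.17

Risk-neutral probability p = (e^0.03 − 0.65)/(1.35 − 0.65) = 0.3805/0.7000 = 0.5435
Terminal stock prices: S_uuu = 258.3, S_uud = 124.4, S_udd = 59.89, S_ddd = 28.84
Terminal payoffs (K − S): max(-173.3, 0) = 0, max(-39.39, 0) = 0, max(25.11, 0) = 25.11, max(56.16, 0) = 56.16
Node uu (S = 191.4): continuation = e^(−0.03)·[0.5435·0.0000 + 0.4565·0.0000] = 0.0000; exercise value = 0.0000 ≤ continuation, so V_uu = 0.0000
Node ud (S = 92.14): continuation = e^(−0.03)·[0.5435·0.0000 + 0.4565·25.1106] = 11.1241; exercise value = 0.0000 ≤ continuation, so V_ud = 11.1241
Node dd (S = 44.36): continuation = e^(−0.03)·[0.5435·25.1106 + 0.4565·56.1644] = 38.1254; exercise value = 40.6375 > continuation, so V_dd = 40.6375 (exercise)
Node u (S = 141.8): continuation = e^(−0.03)·[0.5435·0.0000 + 0.4565·11.1241] = 4.9280; exercise value = 0.0000 ≤ continuation, so V_u = 4.9280
Node d (S = 68.25): continuation = e^(−0.03)·[0.5435·11.1241 + 0.4565·40.6375] = 23.8698; exercise value = 16.7500 ≤ continuation, so V_d = 23.8698
Node 0 (S = 105): continuation = e^(−0.03)·[0.5435·4.9280 + 0.4565·23.8698] = 13.1736; exercise value = 0.0000 ≤ continuation, so V_0 = 13.1736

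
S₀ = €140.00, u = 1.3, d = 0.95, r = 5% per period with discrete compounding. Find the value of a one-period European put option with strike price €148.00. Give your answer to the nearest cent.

Risk-neutral probability p = (1 + 0.05 − 0.95)/(1.3 − 0.95) = 0.1000/0.3500 = 0.2857
Terminal stock prices: S_u = 182, S_d = 133
Terminal payoffs (K − S): max(-34, 0) = 0, max(15, 0) = 15
Node 0 (S = 140): V_0 = 1/1.05·[0.2857·0.0000 + 0.7143·15.0000] = 10.2041

€10.20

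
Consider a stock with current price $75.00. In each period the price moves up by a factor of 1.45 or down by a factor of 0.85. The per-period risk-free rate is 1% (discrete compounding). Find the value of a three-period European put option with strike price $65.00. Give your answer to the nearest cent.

$7.25

Risk-neutral probability p = (1 + 0.01 − 0.85)/(1.45 − 0.85) = 0.1600/0.6000 = 0.2667
Terminal stock prices: S_uuu = 228.6, S_uud = 134, S_udd = 78.57, S_ddd = 46.06
Terminal payoffs (K − S): max(-163.6, 0) = 0, max(-69.03, 0) = 0, max(-13.57, 0) = 0, max(18.94, 0) = 18.94
Node uu (S = 157.7): V_uu = 1/1.01·[0.2667·0.0000 + 0.7333·0.0000] = 0.0000
Node ud (S = 92.44): V_ud = 1/1.01·[0.2667·0.0000 + 0.7333·0.0000] = 0.0000
Node dd (S = 54.19): V_dd = 1/1.01·[0.2667·0.0000 + 0.7333·18.9406] = 13.7523
Node u (S = 108.8): V_u = 1/1.01·[0.2667·0.0000 + 0.7333·0.0000] = 0.0000
Node d (S = 63.75): V_d = 1/1.01·[0.2667·0.0000 + 0.7333·13.7523] = 9.9851
Node 0 (S = 75): V_0 = 1/1.01·[0.2667·0.0000 + 0.7333·9.9851] = 7.2499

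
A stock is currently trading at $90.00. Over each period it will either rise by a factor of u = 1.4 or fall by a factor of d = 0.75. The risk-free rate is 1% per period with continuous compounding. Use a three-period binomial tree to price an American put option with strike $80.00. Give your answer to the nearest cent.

$12.91

Risk-neutral probability p = (e^0.01 − 0.75)/(1.4 − 0.75) = 0.2601/0.6500 = 0.4001
Terminal stock prices: S_uuu = 247, S_uud = 132.3, S_udd = 70.87, S_ddd = 37.97
Terminal payoffs (K − S): max(-167, 0) = 0, max(-52.3, 0) = 0, max(9.125, 0) = 9.125, max(42.03, 0) = 42.03
Node uu (S = 176.4): continuation = e^(−0.01)·[0.4001·0.0000 + 0.5999·0.0000] = 0.0000; exercise value = 0.0000 ≤ continuation, so V_uu = 0.0000
Node ud (S = 94.5): continuation = e^(−0.01)·[0.4001·0.0000 + 0.5999·9.1250] = 5.4198; exercise value = 0.0000 ≤ continuation, so V_ud = 5.4198
Node dd (S = 50.62): continuation = e^(−0.01)·[0.4001·9.1250 + 0.5999·42.0312] = 28.5790; exercise value = 29.3750 > continuation, so V_dd = 29.3750 (exercise)
Node u (S = 126): continuation = e^(−0.01)·[0.4001·0.0000 + 0.5999·5.4198] = 3.2191; exercise value = 0.0000 ≤ continuation, so V_u = 3.2191
Node d (S = 67.5): continuation = e^(−0.01)·[0.4001·5.4198 + 0.5999·29.3750] = 19.5942; exercise value = 12.5000 ≤ continuation, so V_d = 19.5942
Node 0 (S = 90): continuation = e^(−0.01)·[0.4001·3.2191 + 0.5999·19.5942] = 12.9131; exercise value = 0.0000 ≤ continuation, so V_0 = 12.9131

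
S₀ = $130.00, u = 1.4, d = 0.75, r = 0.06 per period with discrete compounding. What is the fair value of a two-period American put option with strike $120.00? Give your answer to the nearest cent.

$11.41

Risk-neutral probability p = (1 + 0.06 − 0.75)/(1.4 − 0.75) = 0.3100/0.6500 = 0.4769
Terminal stock prices: S_uu = 254.8, S_ud = 136.5, S_dd = 73.12
Terminal payoffs (K − S): max(-134.8, 0) = 0, max(-16.5, 0) = 0, max(46.88, 0) = 46.88
Node u (S = 182): continuation = 1/1.06·[0.4769·0.0000 + 0.5231·0.0000] = 0.0000; exercise value = 0.0000 ≤ continuation, so V_u = 0.0000
Node d (S = 97.5): continuation = 1/1.06·[0.4769·0.0000 + 0.5231·46.8750] = 23.1313; exercise value = 22.5000 ≤ continuation, so V_d = 23.1313
Node 0 (S = 130): continuation = 1/1.06·[0.4769·0.0000 + 0.5231·23.1313] = 11.4146; exercise value = 0.0000 ≤ continuation, so V_0 = 11.4146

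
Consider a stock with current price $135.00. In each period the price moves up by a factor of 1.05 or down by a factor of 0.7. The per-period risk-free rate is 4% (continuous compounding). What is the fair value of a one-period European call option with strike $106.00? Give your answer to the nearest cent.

Risk-neutral probability p = (e^0.04 − 0.7)/(1.05 − 0.7) = 0.3408/0.3500 = 0.9737
Terminal stock prices: S_u = 141.8, S_d = 94.5
Terminal payoffs (S − K): max(35.75, 0) = 35.75, max(-11.5, 0) = 0
Node 0 (S = 135): V_0 = e^(−0.04)·[0.9737·35.7500 + 0.0263·0.0000] = 33.4464

$33.45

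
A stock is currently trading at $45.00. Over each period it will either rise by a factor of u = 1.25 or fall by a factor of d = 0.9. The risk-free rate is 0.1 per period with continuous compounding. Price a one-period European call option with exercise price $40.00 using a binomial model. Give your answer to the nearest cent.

$8.81

Risk-neutral probability p = (e^0.1 − 0.9)/(1.25 − 0.9) = 0.2052/0.3500 = 0.5862
Terminal stock prices: S_u = 56.25, S_d = 40.5
Terminal payoffs (S − K): max(16.25, 0) = 16.25, max(0.5, 0) = 0.5
Node 0 (S = 45): V_0 = e^(−0.1)·[0.5862·16.2500 + 0.4138·0.5000] = 8.8065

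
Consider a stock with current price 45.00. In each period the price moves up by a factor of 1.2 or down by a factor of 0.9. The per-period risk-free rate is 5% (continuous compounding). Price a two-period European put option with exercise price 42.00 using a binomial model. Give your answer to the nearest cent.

1.23

Risk-neutral probability p = (e^0.05 − 0.9)/(1.2 − 0.9) = 0.1513/0.3000 = 0.5042
Terminal stock prices: S_uu = 64.8, S_ud = 48.6, S_dd = 36.45
Terminal payoffs (K − S): max(-22.8, 0) = 0, max(-6.6, 0) = 0, max(5.55, 0) = 5.55
Node u (S = 54): V_u = e^(−0.05)·[0.5042·0.0000 + 0.4958·0.0000] = 0.0000
Node d (S = 40.5): V_d = e^(−0.05)·[0.5042·0.0000 + 0.4958·5.5500] = 2.6173
Node 0 (S = 45): V_0 = e^(−0.05)·[0.5042·0.0000 + 0.4958·2.6173] = 1.2343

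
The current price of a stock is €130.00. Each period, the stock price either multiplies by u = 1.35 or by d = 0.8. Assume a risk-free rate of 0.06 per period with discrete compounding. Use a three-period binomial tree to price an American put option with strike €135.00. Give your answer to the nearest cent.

Risk-neutral probability p = (1 + 0.06 − 0.8)/(1.35 − 0.8) = 0.2600/0.5500 = 0.4727
Terminal stock prices: S_uuu = 319.8, S_uud = 189.5, S_udd = 112.3, S_ddd = 66.56
Terminal payoffs (K − S): max(-184.8, 0) = 0, max(-54.54, 0) = 0, max(22.68, 0) = 22.68, max(68.44, 0) = 68.44
Node uu (S = 236.9): continuation = 1/1.06·[0.4727·0.0000 + 0.5273·0.0000] = 0.0000; exercise value = 0.0000 ≤ continuation, so V_uu = 0.0000
Node ud (S = 140.4): continuation = 1/1.06·[0.4727·0.0000 + 0.5273·22.6800] = 11.2816; exercise value = 0.0000 ≤ continuation, so V_ud = 11.2816
Node dd (S = 83.2): continuation = 1/1.06·[0.4727·22.6800 + 0.5273·68.4400] = 44.1585; exercise value = 51.8000 > continuation, so V_dd = 51.8000 (exercise)
Node u (S = 175.5): continuation = 1/1.06·[0.4727·0.0000 + 0.5273·11.2816] = 5.6118; exercise value = 0.0000 ≤ continuation, so V_u = 5.6118
Node d (S = 104): continuation = 1/1.06·[0.4727·11.2816 + 0.5273·51.8000] = 30.7980; exercise value = 31.0000 > continuation, so V_d = 31.0000 (exercise)
Node 0 (S = 130): continuation = 1/1.06·[0.4727·5.6118 + 0.5273·31.0000] = 17.9229; exercise value = 5.0000 ≤ continuation, so V_0 = 17.9229

€17.92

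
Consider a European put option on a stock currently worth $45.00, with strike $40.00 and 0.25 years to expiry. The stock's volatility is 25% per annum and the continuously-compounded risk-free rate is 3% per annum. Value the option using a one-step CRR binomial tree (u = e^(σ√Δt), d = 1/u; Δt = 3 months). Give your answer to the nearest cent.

$0.14

CRR parameters: u = e^(σ√Δt) = e^(0.25·√0.25) = 1.1331, d = 1/u = 0.8825
Per-period rate: rΔt = 0.03·0.25 = 0.0075, so R = e^0.0075 = 1.0075
Risk-neutral probability p = (e^0.0075 − 0.8825)/(1.1331 − 0.8825) = 0.1250/0.2507 = 0.4988
Terminal stock prices: S_u = 50.99, S_d = 39.71
Terminal payoffs (K − S): max(-10.99, 0) = 0, max(0.2876, 0) = 0.2876
Node 0 (S = 45): V_0 = e^(−0.0075)·[0.4988·0.0000 + 0.5012·0.2876] = 0.1431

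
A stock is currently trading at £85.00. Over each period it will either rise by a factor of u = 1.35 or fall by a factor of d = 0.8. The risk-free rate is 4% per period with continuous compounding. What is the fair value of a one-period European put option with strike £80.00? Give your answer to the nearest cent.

Risk-neutral probability p = (e^0.04 − 0.8)/(1.35 − 0.8) = 0.2408/0.5500 = 0.4378
Terminal stock prices: S_u = 114.8, S_d = 68
Terminal payoffs (K − S): max(-34.75, 0) = 0, max(12, 0) = 12
Node 0 (S = 85): V_0 = e^(−0.04)·[0.4378·0.0000 + 0.5622·12.0000] = 6.4814

£6.48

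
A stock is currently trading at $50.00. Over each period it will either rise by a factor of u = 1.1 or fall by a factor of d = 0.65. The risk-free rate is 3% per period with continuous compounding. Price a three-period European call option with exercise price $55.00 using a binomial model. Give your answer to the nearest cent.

$6.38

Risk-neutral probability p = (e^0.03 − 0.65)/(1.1 − 0.65) = 0.3805/0.4500 = 0.8455
Terminal stock prices: S_uuu = 66.55, S_uud = 39.33, S_udd = 23.24, S_ddd = 13.73
Terminal payoffs (S − K): max(11.55, 0) = 11.55, max(-15.67, 0) = 0, max(-31.76, 0) = 0, max(-41.27, 0) = 0
Node uu (S = 60.5): V_uu = e^(−0.03)·[0.8455·11.5500 + 0.1545·0.0000] = 9.4764
Node ud (S = 35.75): V_ud = e^(−0.03)·[0.8455·0.0000 + 0.1545·0.0000] = 0.0000
Node dd (S = 21.13): V_dd = e^(−0.03)·[0.8455·0.0000 + 0.1545·0.0000] = 0.0000
Node u (S = 55): V_u = e^(−0.03)·[0.8455·9.4764 + 0.1545·0.0000] = 7.7751
Node d (S = 32.5): V_d = e^(−0.03)·[0.8455·0.0000 + 0.1545·0.0000] = 0.0000
Node 0 (S = 50): V_0 = e^(−0.03)·[0.8455·7.7751 + 0.1545·0.0000] = 6.3792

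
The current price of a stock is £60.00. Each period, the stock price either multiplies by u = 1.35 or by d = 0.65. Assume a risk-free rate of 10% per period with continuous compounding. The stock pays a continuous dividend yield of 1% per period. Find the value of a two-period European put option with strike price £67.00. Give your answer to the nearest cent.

Per-period risk-free factor R = e^0.1 = 1.1052; dividend-adjusted growth = e^(0.1−0.01) = 1.0942.
Risk-neutral probability p = (1.0942 − 0.65)/(1.35 − 0.65) = 0.4442/0.7000 = 0.6345
Terminal stock prices: S_uu = 109.4, S_ud = 52.65, S_dd = 25.35
Terminal payoffs (K − S): max(-42.35, 0) = 0, max(14.35, 0) = 14.35, max(41.65, 0) = 41.65
Node u (S = 81): V_u = e^(−0.1)·[0.6345·0.0000 + 0.3655·14.3500] = 4.7454
Node d (S = 39): V_d = e^(−0.1)·[0.6345·14.3500 + 0.3655·41.6500] = 22.0122
Node 0 (S = 60): V_0 = e^(−0.1)·[0.6345·4.7454 + 0.3655·22.0122] = 10.0037

£10.00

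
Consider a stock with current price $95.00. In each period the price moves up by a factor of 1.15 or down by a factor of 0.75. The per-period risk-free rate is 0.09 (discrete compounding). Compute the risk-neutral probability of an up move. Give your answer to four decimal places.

Risk-neutral probability p = (1 + 0.09 − 0.75)/(1.15 − 0.75) = 0.3400/0.4000 = 0.8500

p = 0.8500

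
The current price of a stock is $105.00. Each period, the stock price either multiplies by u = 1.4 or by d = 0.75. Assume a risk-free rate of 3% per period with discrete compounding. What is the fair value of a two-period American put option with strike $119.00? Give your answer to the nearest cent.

Risk-neutral probability p = (1 + 0.03 − 0.75)/(1.4 − 0.75) = 0.2800/0.6500 = 0.4308
Terminal stock prices: S_uu = 205.8, S_ud = 110.2, S_dd = 59.06
Terminal payoffs (K − S): max(-86.8, 0) = 0, max(8.75, 0) = 8.75, max(59.94, 0) = 59.94
Node u (S = 147): continuation = 1/1.03·[0.4308·0.0000 + 0.5692·8.7500] = 4.8357; exercise value = 0.0000 ≤ continuation, so V_u = 4.8357
Node d (S = 78.75): continuation = 1/1.03·[0.4308·8.7500 + 0.5692·59.9375] = 36.7840; exercise value = 40.2500 > continuation, so V_d = 40.2500 (exercise)
Node 0 (S = 105): continuation = 1/1.03·[0.4308·4.8357 + 0.5692·40.2500] = 24.2666; exercise value = 14.0000 ≤ continuation, so V_0 = 24.2666

$24.27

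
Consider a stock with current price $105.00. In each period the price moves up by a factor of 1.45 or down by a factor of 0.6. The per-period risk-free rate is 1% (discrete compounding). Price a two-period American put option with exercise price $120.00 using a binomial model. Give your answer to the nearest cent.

Risk-neutral probability p = (1 + 0.01 − 0.6)/(1.45 − 0.6) = 0.4100/0.8500 = 0.4824
Terminal stock prices: S_uu = 220.8, S_ud = 91.35, S_dd = 37.8
Terminal payoffs (K − S): max(-100.8, 0) = 0, max(28.65, 0) = 28.65, max(82.2, 0) = 82.2
Node u (S = 152.2): continuation = 1/1.01·[0.4824·0.0000 + 0.5176·28.6500] = 14.6838; exercise value = 0.0000 ≤ continuation, so V_u = 14.6838
Node d (S = 63): continuation = 1/1.01·[0.4824·28.6500 + 0.5176·82.2000] = 55.8119; exercise value = 57.0000 > continuation, so V_d = 57.0000 (exercise)
Node 0 (S = 105): continuation = 1/1.01·[0.4824·14.6838 + 0.5176·57.0000] = 36.2264; exercise value = 15.0000 ≤ continuation, so V_0 = 36.2264

$36.23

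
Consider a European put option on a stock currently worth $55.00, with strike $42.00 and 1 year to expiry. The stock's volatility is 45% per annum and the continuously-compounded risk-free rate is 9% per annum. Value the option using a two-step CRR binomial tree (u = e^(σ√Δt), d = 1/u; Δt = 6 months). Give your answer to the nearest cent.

$3.04

CRR parameters: u = e^(σ√Δt) = e^(0.45·√0.5) = 1.3746, d = 1/u = 0.7275
Per-period rate: rΔt = 0.09·0.5 = 0.045, so R = e^0.045 = 1.0460
Risk-neutral probability p = (e^0.045 − 0.7275)/(1.3746 − 0.7275) = 0.3186/0.6472 = 0.4922
Terminal stock prices: S_uu = 103.9, S_ud = 55, S_dd = 29.11
Terminal payoffs (K − S): max(-61.93, 0) = 0, max(-13, 0) = 0, max(12.89, 0) = 12.89
Node u (S = 75.61): V_u = e^(−0.045)·[0.4922·0.0000 + 0.5078·0.0000] = 0.0000
Node d (S = 40.01): V_d = e^(−0.045)·[0.4922·0.0000 + 0.5078·12.8942] = 6.2591
Node 0 (S = 55): V_0 = e^(−0.045)·[0.4922·0.0000 + 0.5078·6.2591] = 3.0383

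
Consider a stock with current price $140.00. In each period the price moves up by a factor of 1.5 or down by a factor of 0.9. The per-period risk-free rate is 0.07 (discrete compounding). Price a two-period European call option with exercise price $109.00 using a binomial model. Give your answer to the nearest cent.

$44.80

Risk-neutral probability p = (1 + 0.07 − 0.9)/(1.5 − 0.9) = 0.1700/0.6000 = 0.2833
Terminal stock prices: S_uu = 315, S_ud = 189, S_dd = 113.4
Terminal payoffs (S − K): max(206, 0) = 206, max(80, 0) = 80, max(4.4, 0) = 4.4
Node u (S = 210): V_u = 1/1.07·[0.2833·206.0000 + 0.7167·80.0000] = 108.1308
Node d (S = 126): V_d = 1/1.07·[0.2833·80.0000 + 0.7167·4.4000] = 24.1308
Node 0 (S = 140): V_0 = 1/1.07·[0.2833·108.1308 + 0.7167·24.1308] = 44.7952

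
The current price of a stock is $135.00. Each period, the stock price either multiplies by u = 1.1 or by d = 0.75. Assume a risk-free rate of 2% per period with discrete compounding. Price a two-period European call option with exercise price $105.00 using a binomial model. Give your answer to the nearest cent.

Risk-neutral probability p = (1 + 0.02 − 0.75)/(1.1 − 0.75) = 0.2700/0.3500 = 0.7714
Terminal stock prices: S_uu = 163.4, S_ud = 111.4, S_dd = 75.94
Terminal payoffs (S − K): max(58.35, 0) = 58.35, max(6.375, 0) = 6.375, max(-29.06, 0) = 0
Node u (S = 148.5): V_u = 1/1.02·[0.7714·58.3500 + 0.2286·6.3750] = 45.5588
Node d (S = 101.2): V_d = 1/1.02·[0.7714·6.3750 + 0.2286·0.0000] = 4.8214
Node 0 (S = 135): V_0 = 1/1.02·[0.7714·45.5588 + 0.2286·4.8214] = 35.5367

$35.54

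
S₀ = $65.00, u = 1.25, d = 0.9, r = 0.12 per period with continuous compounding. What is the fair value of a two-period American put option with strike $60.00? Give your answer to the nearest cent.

Risk-neutral probability p = (e^0.12 − 0.9)/(1.25 − 0.9) = 0.2275/0.3500 = 0.6500
Terminal stock prices: S_uu = 101.6, S_ud = 73.12, S_dd = 52.65
Terminal payoffs (K − S): max(-41.56, 0) = 0, max(-13.12, 0) = 0, max(7.35, 0) = 7.35
Node u (S = 81.25): continuation = e^(−0.12)·[0.6500·0.0000 + 0.3500·0.0000] = 0.0000; exercise value = 0.0000 ≤ continuation, so V_u = 0.0000
Node d (S = 58.5): continuation = e^(−0.12)·[0.6500·0.0000 + 0.3500·7.3500] = 2.2817; exercise value = 1.5000 ≤ continuation, so V_d = 2.2817
Node 0 (S = 65): continuation = e^(−0.12)·[0.6500·0.0000 + 0.3500·2.2817] = 0.7083; exercise value = 0.0000 ≤ continuation, so V_0 = 0.7083

$0.71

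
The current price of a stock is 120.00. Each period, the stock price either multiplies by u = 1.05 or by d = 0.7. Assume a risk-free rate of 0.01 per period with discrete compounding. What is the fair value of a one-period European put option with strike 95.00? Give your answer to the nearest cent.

Risk-neutral probability p = (1 + 0.01 − 0.7)/(1.05 − 0.7) = 0.3100/0.3500 = 0.8857
Terminal stock prices: S_u = 126, S_d = 84
Terminal payoffs (K − S): max(-31, 0) = 0, max(11, 0) = 11
Node 0 (S = 120): V_0 = 1/1.01·[0.8857·0.0000 + 0.1143·11.0000] = 1.2447

1.24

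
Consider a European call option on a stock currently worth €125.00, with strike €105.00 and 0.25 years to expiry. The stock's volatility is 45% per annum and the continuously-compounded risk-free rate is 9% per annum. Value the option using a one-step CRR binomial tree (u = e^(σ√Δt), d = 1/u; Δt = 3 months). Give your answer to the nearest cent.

CRR parameters: u = e^(σ√Δt) = e^(0.45·√0.25) = 1.2523, d = 1/u = 0.7985
Per-period rate: rΔt = 0.09·0.25 = 0.0225, so R = e^0.0225 = 1.0228
Risk-neutral probability p = (e^0.0225 − 0.7985)/(1.2523 − 0.7985) = 0.2242/0.4538 = 0.4941
Terminal stock prices: S_u = 156.5, S_d = 99.81
Terminal payoffs (S − K): max(51.54, 0) = 51.54, max(-5.185, 0) = 0
Node 0 (S = 125): V_0 = e^(−0.0225)·[0.4941·51.5403 + 0.5059·0.0000] = 24.9009

€24.90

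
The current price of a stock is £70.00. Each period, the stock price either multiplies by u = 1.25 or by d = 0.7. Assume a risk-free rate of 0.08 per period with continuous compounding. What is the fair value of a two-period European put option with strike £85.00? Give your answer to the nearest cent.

£12.52

Risk-neutral probability p = (e^0.08 − 0.7)/(1.25 − 0.7) = 0.3833/0.5500 = 0.6969
Terminal stock prices: S_uu = 109.4, S_ud = 61.25, S_dd = 34.3
Terminal payoffs (K − S): max(-24.38, 0) = 0, max(23.75, 0) = 23.75, max(50.7, 0) = 50.7
Node u (S = 87.5): V_u = e^(−0.08)·[0.6969·0.0000 + 0.3031·23.7500] = 6.6455
Node d (S = 49): V_d = e^(−0.08)·[0.6969·23.7500 + 0.3031·50.7000] = 29.4649
Node 0 (S = 70): V_0 = e^(−0.08)·[0.6969·6.6455 + 0.3031·29.4649] = 12.5197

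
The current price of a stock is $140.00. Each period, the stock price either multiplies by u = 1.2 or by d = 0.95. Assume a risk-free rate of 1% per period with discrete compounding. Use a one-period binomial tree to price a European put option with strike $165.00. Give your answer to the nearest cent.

$24.08

Risk-neutral probability p = (1 + 0.01 − 0.95)/(1.2 − 0.95) = 0.0600/0.2500 = 0.2400
Terminal stock prices: S_u = 168, S_d = 133
Terminal payoffs (K − S): max(-3, 0) = 0, max(32, 0) = 32
Node 0 (S = 140): V_0 = 1/1.01·[0.2400·0.0000 + 0.7600·32.0000] = 24.0792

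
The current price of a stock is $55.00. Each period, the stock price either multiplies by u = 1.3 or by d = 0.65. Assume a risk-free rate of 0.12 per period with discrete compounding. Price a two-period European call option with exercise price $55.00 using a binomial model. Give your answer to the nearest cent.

$15.82

Risk-neutral probability p = (1 + 0.12 − 0.65)/(1.3 − 0.65) = 0.4700/0.6500 = 0.7231
Terminal stock prices: S_uu = 92.95, S_ud = 46.48, S_dd = 23.24
Terminal payoffs (S − K): max(37.95, 0) = 37.95, max(-8.525, 0) = 0, max(-31.76, 0) = 0
Node u (S = 71.5): V_u = 1/1.12·[0.7231·37.9500 + 0.2769·0.0000] = 24.5007
Node d (S = 35.75): V_d = 1/1.12·[0.7231·0.0000 + 0.2769·0.0000] = 0.0000
Node 0 (S = 55): V_0 = 1/1.12·[0.7231·24.5007 + 0.2769·0.0000] = 15.8178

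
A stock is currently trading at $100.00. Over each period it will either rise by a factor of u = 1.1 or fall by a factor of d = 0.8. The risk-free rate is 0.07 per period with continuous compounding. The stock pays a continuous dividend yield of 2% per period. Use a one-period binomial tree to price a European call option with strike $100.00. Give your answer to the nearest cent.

Per-period risk-free factor R = e^0.07 = 1.0725; dividend-adjusted growth = e^(0.07−0.02) = 1.0513.
Risk-neutral probability p = (1.0513 − 0.8)/(1.1 − 0.8) = 0.2513/0.3000 = 0.8376
Terminal stock prices: S_u = 110, S_d = 80
Terminal payoffs (S − K): max(10, 0) = 10, max(-20, 0) = 0
Node 0 (S = 100): V_0 = e^(−0.07)·[0.8376·10.0000 + 0.1624·0.0000] = 7.8095

$7.81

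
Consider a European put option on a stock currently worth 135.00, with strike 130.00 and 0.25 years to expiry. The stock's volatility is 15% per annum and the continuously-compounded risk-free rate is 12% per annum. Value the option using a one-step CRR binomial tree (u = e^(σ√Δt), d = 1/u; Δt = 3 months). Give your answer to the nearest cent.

CRR parameters: u = e^(σ√Δt) = e^(0.15·√0.25) = 1.0779, d = 1/u = 0.9277
Per-period rate: rΔt = 0.12·0.25 = 0.03, so R = e^0.03 = 1.0305
Risk-neutral probability p = (e^0.03 − 0.9277)/(1.0779 − 0.9277) = 0.1027/0.1501 = 0.6841
Terminal stock prices: S_u = 145.5, S_d = 125.2
Terminal payoffs (K − S): max(-15.51, 0) = 0, max(4.755, 0) = 4.755
Node 0 (S = 135): V_0 = e^(−0.03)·[0.6841·0.0000 + 0.3159·4.7546] = 1.4576

1.46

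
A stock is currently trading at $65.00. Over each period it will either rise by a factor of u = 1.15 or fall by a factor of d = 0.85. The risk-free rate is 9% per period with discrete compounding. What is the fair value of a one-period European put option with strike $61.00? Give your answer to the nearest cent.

Risk-neutral probability p = (1 + 0.09 − 0.85)/(1.15 − 0.85) = 0.2400/0.3000 = 0.8000
Terminal stock prices: S_u = 74.75, S_d = 55.25
Terminal payoffs (K − S): max(-13.75, 0) = 0, max(5.75, 0) = 5.75
Node 0 (S = 65): V_0 = 1/1.09·[0.8000·0.0000 + 0.2000·5.7500] = 1.0550

$1.06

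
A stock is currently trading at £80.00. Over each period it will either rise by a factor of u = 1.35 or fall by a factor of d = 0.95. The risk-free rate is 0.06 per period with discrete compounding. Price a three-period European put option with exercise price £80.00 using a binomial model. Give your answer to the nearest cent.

£3.65

Risk-neutral probability p = (1 + 0.06 − 0.95)/(1.35 − 0.95) = 0.1100/0.4000 = 0.2750
Terminal stock prices: S_uuu = 196.8, S_uud = 138.5, S_udd = 97.47, S_ddd = 68.59
Terminal payoffs (K − S): max(-116.8, 0) = 0, max(-58.51, 0) = 0, max(-17.47, 0) = 0, max(11.41, 0) = 11.41
Node uu (S = 145.8): V_uu = 1/1.06·[0.2750·0.0000 + 0.7250·0.0000] = 0.0000
Node ud (S = 102.6): V_ud = 1/1.06·[0.2750·0.0000 + 0.7250·0.0000] = 0.0000
Node dd (S = 72.2): V_dd = 1/1.06·[0.2750·0.0000 + 0.7250·11.4100] = 7.8040
Node u (S = 108): V_u = 1/1.06·[0.2750·0.0000 + 0.7250·0.0000] = 0.0000
Node d (S = 76): V_d = 1/1.06·[0.2750·0.0000 + 0.7250·7.8040] = 5.3376
Node 0 (S = 80): V_0 = 1/1.06·[0.2750·0.0000 + 0.7250·5.3376] = 3.6507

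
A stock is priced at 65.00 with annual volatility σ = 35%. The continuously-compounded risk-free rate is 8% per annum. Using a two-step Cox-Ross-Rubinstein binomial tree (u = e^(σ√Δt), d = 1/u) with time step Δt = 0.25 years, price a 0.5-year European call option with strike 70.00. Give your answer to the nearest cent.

5.64

CRR parameters: u = e^(σ√Δt) = e^(0.35·√0.25) = 1.1912, d = 1/u = 0.8395
Per-period rate: rΔt = 0.08·0.25 = 0.02, so R = e^0.02 = 1.0202
Risk-neutral probability p = (e^0.02 − 0.8395)/(1.1912 − 0.8395) = 0.1807/0.3518 = 0.5138
Terminal stock prices: S_uu = 92.24, S_ud = 65, S_dd = 45.8
Terminal payoffs (S − K): max(22.24, 0) = 22.24, max(-5, 0) = 0, max(-24.2, 0) = 0
Node u (S = 77.43): V_u = e^(−0.02)·[0.5138·22.2394 + 0.4862·0.0000] = 11.2000
Node d (S = 54.56): V_d = e^(−0.02)·[0.5138·0.0000 + 0.4862·0.0000] = 0.0000
Node 0 (S = 65): V_0 = e^(−0.02)·[0.5138·11.2000 + 0.4862·0.0000] = 5.6405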